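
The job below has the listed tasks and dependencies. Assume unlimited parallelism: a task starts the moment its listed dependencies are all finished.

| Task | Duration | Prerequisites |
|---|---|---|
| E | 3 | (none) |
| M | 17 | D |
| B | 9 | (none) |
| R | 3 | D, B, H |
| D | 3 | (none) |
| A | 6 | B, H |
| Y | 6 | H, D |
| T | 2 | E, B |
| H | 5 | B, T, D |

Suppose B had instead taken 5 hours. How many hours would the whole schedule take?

20

Critical path before the change: B→T→H→Y = 9+2+5+6 = 22 giving 22 hours.
Since B is critical, the -4 change carries straight to that chain (now 18 hours).
New critical path: D→M = 3+17 = 20 ⇒ 20 hours.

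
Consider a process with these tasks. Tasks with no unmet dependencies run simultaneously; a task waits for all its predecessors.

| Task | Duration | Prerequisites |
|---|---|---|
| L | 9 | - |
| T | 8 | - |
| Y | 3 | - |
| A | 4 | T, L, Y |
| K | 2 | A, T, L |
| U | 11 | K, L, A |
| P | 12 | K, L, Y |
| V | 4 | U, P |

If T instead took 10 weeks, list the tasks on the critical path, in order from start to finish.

Critical path before the change: L→A→K→P→V = 9+4+2+12+4 = 31 giving 31 weeks.
The longest path through T is only 30 weeks, so T has float 1.
Now T→A→K→P→V = 10+4+2+12+4 = 32 is longest, so the finish becomes 32 weeks.

T, A, K, P, V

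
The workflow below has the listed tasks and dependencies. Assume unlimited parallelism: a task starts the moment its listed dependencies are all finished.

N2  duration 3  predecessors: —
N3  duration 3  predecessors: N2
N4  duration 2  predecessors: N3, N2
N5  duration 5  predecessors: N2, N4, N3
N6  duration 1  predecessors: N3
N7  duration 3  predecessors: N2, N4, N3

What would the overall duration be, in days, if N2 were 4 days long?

14

As given, the longest chain is N2→N3→N4→N5 = 3+3+2+5 = 13, so the finish is 13 days.
N2 lies on that path, so at 4 days the path becomes 14 days.
No other chain overtakes it, so the finish is 14 days.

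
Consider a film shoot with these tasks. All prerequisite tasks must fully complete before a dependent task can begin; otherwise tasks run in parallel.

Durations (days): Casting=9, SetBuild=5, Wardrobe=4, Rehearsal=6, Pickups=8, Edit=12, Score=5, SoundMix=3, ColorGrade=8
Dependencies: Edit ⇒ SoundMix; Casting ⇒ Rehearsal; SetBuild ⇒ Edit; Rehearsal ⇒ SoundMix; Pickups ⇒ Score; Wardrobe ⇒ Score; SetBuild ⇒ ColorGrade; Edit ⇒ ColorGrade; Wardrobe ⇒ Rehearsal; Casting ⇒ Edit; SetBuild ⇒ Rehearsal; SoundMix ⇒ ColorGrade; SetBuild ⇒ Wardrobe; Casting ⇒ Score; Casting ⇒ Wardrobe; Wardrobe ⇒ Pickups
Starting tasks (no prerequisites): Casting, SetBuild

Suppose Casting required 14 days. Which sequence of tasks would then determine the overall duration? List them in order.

Casting, Edit, SoundMix, ColorGrade

Actual critical path: Casting→Edit→SoundMix→ColorGrade = 9+12+3+8 = 32 ⇒ 32 days.
Casting lies on that path, so at 14 days the path becomes 37 days.
The critical path is still Casting→Edit→SoundMix→ColorGrade; finish is now 37 days.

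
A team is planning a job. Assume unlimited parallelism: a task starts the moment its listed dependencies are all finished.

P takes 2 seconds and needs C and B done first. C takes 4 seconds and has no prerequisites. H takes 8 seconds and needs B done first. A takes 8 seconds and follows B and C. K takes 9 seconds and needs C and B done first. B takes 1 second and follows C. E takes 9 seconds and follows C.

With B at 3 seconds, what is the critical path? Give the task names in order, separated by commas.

The binding path is C→B→K = 4+1+9 = 14; finish at 14 seconds.
B lies on that path, so at 3 seconds the path becomes 16 seconds.
The critical path is still C→B→K; finish is now 16 seconds.

C, B, K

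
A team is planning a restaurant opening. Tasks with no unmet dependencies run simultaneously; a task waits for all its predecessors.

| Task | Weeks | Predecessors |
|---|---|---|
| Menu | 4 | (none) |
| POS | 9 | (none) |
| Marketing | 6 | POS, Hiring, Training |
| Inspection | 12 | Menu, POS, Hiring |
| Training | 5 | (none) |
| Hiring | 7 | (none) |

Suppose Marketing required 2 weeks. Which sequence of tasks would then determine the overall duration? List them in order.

Critical path before the change: POS→Inspection = 9+12 = 21 giving 21 weeks.
Marketing has 6 weeks of float (longest path through it is 15).
That remains the longest chain; total 21 weeks.

POS, Inspection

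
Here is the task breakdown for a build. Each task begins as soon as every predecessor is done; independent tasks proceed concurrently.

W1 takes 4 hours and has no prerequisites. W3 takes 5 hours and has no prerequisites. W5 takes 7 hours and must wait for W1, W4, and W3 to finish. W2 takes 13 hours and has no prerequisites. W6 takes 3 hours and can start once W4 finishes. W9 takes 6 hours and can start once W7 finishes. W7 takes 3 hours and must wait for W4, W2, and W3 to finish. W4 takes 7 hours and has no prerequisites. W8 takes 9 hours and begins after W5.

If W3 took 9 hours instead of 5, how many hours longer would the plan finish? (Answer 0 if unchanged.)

Baseline: W4→W5→W8 = 7+7+9 = 23 → 23 hours.
W3 has 2 hours of float (longest path through it is 21).
New critical path: W3→W5→W8 = 9+7+9 = 25 ⇒ 25 hours.
Change in finish: 25 − 23 = +2 hours.

2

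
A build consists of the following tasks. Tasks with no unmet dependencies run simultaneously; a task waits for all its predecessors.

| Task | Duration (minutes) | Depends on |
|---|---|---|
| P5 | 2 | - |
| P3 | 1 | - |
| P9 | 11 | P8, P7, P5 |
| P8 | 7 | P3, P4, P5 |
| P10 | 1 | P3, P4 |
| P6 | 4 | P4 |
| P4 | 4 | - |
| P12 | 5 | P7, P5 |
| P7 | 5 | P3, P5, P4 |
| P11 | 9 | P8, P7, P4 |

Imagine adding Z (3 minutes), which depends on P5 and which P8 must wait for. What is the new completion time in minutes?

Originally the schedule takes 22 minutes.
With Z inserted, P8 now waits for max(P3, P4, P5, Z).
New critical path: P5→Z→P8→P9 = 2+3+7+11 = 23 ⇒ 23 minutes.

23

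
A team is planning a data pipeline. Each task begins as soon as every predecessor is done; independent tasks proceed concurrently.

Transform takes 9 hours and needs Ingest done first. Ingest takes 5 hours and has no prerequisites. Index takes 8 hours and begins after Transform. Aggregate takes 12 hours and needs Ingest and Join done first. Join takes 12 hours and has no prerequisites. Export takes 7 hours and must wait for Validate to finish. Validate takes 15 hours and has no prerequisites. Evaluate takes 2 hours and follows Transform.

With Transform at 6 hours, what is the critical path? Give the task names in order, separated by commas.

The binding path is Join→Aggregate = 12+12 = 24; finish at 24 hours.
Transform has 2 hours of float (longest path through it is 22).
No other chain overtakes it, so the finish is 24 hours.

Join, Aggregate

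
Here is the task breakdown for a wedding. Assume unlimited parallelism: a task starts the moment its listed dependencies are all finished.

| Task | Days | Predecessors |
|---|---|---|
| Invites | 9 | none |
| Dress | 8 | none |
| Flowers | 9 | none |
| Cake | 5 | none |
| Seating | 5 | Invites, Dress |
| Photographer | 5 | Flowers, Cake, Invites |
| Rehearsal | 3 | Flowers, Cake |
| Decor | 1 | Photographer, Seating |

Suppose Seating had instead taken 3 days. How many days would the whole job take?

15

Baseline: Invites→Seating→Decor = 9+5+1 = 15 → 15 days.
Seating lies on that path, so at 3 days the path becomes 13 days.
New critical path: Invites→Photographer→Decor = 9+5+1 = 15 ⇒ 15 days.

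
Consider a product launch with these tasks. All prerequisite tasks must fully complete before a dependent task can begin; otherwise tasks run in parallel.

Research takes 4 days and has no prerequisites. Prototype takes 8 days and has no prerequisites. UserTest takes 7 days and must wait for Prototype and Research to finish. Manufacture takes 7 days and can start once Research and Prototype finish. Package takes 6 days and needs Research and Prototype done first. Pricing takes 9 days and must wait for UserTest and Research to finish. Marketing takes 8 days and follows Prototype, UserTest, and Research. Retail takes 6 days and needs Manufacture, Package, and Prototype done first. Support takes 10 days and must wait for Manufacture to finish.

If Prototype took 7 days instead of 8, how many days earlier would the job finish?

1

As given, the longest chain is Prototype→Manufacture→Support = 8+7+10 = 25, so the finish is 25 days.
Since Prototype is critical, the -1 change carries straight to that chain (now 24 days).
That remains the longest chain; total 24 days.
Change in finish: 24 − 25 = -1 days.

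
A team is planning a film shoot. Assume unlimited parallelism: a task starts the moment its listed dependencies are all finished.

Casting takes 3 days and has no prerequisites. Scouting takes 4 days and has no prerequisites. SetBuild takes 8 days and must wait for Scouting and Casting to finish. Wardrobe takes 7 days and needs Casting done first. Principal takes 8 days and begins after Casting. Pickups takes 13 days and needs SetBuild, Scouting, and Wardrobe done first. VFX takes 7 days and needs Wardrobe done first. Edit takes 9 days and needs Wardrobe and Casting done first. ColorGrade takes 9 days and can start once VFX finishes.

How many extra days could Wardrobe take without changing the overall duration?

0

Critical path: Casting→Wardrobe→VFX→ColorGrade = 3+7+7+9 = 26, so the finish is 26 days.
Longest path through Wardrobe: 26 days (earliest finish 10, latest finish 10).
Float = 26 − 26 = 0.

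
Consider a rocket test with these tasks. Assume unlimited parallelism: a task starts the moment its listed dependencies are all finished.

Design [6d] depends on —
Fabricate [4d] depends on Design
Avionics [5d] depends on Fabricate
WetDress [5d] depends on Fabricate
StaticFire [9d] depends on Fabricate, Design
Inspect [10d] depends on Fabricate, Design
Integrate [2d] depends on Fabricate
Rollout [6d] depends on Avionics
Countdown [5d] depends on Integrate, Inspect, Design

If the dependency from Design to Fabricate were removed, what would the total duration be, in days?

21

Original critical path: Design→Fabricate→Inspect→Countdown = 6+4+10+5 = 25 ⇒ 25 days.
Without Design→Fabricate, Fabricate's earliest start moves from 6 to 0.
After: Design→Inspect→Countdown = 6+10+5 = 21 → 21 days.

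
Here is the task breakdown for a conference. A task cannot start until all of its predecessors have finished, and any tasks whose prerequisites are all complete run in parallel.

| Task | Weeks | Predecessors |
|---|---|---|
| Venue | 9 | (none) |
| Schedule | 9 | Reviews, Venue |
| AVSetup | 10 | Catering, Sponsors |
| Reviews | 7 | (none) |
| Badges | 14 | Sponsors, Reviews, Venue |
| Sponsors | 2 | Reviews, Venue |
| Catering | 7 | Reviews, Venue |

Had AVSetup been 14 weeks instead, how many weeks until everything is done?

Baseline: Venue→Catering→AVSetup = 9+7+10 = 26 → 26 weeks.
AVSetup lies on that path, so at 14 weeks the path becomes 30 weeks.
No other chain overtakes it, so the finish is 30 weeks.

30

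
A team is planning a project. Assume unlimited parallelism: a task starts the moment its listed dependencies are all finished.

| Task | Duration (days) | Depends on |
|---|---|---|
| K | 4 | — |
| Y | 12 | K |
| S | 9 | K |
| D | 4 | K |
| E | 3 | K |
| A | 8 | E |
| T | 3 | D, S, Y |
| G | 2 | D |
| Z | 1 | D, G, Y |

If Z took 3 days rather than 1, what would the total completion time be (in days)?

19

Critical path before the change: K→Y→T = 4+12+3 = 19 giving 19 days.
Z has 2 days of float (longest path through it is 17).
The critical path is still K→Y→T; finish is now 19 days.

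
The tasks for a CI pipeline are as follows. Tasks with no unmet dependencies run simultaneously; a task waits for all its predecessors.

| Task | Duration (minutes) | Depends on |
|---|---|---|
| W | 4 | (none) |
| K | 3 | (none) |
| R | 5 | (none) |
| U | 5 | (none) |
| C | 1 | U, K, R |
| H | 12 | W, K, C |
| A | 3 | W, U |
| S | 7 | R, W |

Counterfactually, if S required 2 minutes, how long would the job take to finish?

Baseline: R→C→H = 5+1+12 = 18 → 18 minutes.
The longest path through S is only 12 minutes, so S has float 6.
The critical path is still R→C→H; finish is now 18 minutes.

18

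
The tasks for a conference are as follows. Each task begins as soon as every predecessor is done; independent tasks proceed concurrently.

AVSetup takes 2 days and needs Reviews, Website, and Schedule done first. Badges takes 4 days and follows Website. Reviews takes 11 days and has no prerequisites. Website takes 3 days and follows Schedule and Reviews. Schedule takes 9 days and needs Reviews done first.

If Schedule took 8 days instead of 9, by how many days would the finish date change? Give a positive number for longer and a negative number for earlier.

Actual critical path: Reviews→Schedule→Website→Badges = 11+9+3+4 = 27 ⇒ 27 days.
Schedule is on the critical path; changing it to 8 makes that path 26 days.
No other chain overtakes it, so the finish is 26 days.
Change in finish: 26 − 27 = -1 days.

-1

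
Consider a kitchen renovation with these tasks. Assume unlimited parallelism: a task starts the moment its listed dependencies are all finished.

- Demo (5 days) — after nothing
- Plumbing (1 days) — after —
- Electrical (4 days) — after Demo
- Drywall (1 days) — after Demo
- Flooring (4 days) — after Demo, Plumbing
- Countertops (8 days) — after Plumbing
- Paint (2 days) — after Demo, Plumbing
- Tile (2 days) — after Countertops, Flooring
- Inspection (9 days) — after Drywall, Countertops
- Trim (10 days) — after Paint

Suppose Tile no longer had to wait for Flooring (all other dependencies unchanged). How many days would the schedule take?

18

Original critical path: Plumbing→Countertops→Inspection = 1+8+9 = 18 ⇒ 18 days.
Dropping Flooring→Tile doesn't change Tile's earliest start (9); another predecessor still binds.
New critical path: Plumbing→Countertops→Inspection = 1+8+9 = 18 ⇒ 18 days.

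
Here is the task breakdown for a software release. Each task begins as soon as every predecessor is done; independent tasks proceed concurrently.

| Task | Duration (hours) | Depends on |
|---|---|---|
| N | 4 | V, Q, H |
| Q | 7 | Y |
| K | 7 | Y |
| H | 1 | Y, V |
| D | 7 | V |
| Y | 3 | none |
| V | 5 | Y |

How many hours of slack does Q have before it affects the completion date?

Critical path: Y→V→D = 3+5+7 = 15, so the finish is 15 hours.
Longest path through Q: 14 hours (earliest finish 10, latest finish 11).
So Q can slip 11 − 10 = 1 hour.

1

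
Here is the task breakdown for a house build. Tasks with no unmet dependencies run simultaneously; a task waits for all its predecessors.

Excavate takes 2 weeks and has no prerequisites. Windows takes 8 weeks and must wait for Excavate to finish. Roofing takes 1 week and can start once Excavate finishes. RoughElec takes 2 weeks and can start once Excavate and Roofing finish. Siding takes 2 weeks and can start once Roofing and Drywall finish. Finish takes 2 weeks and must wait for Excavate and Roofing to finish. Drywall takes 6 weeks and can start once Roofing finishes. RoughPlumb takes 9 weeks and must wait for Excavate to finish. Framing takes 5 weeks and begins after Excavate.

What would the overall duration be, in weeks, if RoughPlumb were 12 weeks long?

14

As given, the longest chain is Excavate→RoughPlumb = 2+9 = 11, so the finish is 11 weeks.
RoughPlumb is on the critical path; changing it to 12 makes that path 14 weeks.
No other chain overtakes it, so the finish is 14 weeks.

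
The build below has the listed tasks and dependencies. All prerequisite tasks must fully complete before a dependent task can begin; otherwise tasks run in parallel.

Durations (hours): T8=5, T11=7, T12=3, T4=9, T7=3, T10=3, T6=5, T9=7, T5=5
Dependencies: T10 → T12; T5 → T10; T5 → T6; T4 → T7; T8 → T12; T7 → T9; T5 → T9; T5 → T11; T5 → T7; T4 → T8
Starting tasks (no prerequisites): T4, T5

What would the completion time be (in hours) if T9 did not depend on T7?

17

With the dependency in place, T4→T7→T9 = 9+3+7 = 19 sets the finish at 19 hours.
Without T7→T9, T9's earliest start moves from 12 to 5.
After: T4→T8→T12 = 9+5+3 = 17 → 17 hours.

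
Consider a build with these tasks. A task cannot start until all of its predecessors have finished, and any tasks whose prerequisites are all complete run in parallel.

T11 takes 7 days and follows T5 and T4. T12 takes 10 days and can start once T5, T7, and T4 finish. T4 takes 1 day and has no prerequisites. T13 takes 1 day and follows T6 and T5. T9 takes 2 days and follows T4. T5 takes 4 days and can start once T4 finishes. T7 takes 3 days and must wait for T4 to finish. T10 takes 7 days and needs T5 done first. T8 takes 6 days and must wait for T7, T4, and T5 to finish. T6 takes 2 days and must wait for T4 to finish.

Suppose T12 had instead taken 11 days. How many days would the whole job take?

Critical path before the change: T4→T5→T12 = 1+4+10 = 15 giving 15 days.
Since T12 is critical, the +1 change carries straight to that chain (now 16 days).
That remains the longest chain; total 16 days.

16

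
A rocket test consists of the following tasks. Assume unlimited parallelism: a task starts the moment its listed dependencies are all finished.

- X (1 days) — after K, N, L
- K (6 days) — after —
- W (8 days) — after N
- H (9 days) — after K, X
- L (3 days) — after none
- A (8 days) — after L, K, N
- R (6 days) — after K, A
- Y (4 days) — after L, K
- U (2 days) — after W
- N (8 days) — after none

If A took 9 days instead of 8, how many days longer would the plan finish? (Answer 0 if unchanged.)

Baseline: N→A→R = 8+8+6 = 22 → 22 days.
A is on the critical path; changing it to 9 makes that path 23 days.
That remains the longest chain; total 23 days.
Change in finish: 23 − 22 = +1 days.

1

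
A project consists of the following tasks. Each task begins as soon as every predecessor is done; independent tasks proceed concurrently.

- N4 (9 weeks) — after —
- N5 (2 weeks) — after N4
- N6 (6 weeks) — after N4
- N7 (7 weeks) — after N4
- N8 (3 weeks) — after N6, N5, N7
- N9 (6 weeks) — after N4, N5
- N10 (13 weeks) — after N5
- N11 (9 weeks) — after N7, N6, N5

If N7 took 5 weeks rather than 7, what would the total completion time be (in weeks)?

As given, the longest chain is N4→N7→N11 = 9+7+9 = 25, so the finish is 25 weeks.
N7 lies on that path, so at 5 weeks the path becomes 23 weeks.
The binding chain switches to N4→N5→N10 = 9+2+13 = 24; finish 24 weeks.

24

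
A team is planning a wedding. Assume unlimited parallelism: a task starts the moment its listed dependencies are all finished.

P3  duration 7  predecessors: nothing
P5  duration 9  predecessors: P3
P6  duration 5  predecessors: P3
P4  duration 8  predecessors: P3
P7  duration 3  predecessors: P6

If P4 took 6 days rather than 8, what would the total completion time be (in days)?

As given, the longest chain is P3→P5 = 7+9 = 16, so the finish is 16 days.
P4 is off the critical path — its longest chain is 15 days, giving 1 of slack.
No other chain overtakes it, so the finish is 16 days.

16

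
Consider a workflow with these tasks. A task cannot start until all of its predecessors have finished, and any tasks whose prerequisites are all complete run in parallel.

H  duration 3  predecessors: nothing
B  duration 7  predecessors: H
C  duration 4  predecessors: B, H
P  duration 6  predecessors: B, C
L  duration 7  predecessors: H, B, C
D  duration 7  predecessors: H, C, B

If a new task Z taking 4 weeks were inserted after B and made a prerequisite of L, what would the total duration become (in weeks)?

21

Originally the workflow takes 21 weeks.
With Z inserted, L now waits for max(H, B, C, Z).
New critical path: H→B→Z→L = 3+7+4+7 = 21 ⇒ 21 weeks.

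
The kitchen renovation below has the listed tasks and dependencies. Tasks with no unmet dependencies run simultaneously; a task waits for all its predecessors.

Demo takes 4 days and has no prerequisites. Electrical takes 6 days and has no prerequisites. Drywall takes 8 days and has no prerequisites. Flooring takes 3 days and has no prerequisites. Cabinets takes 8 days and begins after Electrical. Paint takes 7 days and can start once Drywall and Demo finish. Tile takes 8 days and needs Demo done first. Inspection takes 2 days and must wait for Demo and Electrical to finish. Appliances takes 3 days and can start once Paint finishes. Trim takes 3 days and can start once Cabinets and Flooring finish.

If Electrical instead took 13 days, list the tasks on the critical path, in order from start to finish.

Electrical, Cabinets, Trim

As given, the longest chain is Drywall→Paint→Appliances = 8+7+3 = 18, so the finish is 18 days.
The longest path through Electrical is only 17 days, so Electrical has float 1.
The binding chain switches to Electrical→Cabinets→Trim = 13+8+3 = 24; finish 24 days.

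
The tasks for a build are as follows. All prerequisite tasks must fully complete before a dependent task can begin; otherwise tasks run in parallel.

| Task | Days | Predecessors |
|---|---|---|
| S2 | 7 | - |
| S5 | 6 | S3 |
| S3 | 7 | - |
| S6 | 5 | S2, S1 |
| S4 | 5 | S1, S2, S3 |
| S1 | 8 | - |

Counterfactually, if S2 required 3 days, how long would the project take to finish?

Actual critical path: S1→S4 = 8+5 = 13 ⇒ 13 days.
S2 has 1 day of float (longest path through it is 12).
No other chain overtakes it, so the finish is 13 days.

13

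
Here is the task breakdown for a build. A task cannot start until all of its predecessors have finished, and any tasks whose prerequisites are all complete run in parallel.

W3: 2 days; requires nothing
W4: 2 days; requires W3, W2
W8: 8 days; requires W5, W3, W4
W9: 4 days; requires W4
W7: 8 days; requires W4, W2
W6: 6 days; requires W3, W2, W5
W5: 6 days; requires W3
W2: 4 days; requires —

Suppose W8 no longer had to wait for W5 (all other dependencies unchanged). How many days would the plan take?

With the dependency in place, W3→W5→W8 = 2+6+8 = 16 sets the finish at 16 days.
Without W5→W8, W8's earliest start moves from 8 to 6.
After: W2→W4→W7 = 4+2+8 = 14 → 14 days.

14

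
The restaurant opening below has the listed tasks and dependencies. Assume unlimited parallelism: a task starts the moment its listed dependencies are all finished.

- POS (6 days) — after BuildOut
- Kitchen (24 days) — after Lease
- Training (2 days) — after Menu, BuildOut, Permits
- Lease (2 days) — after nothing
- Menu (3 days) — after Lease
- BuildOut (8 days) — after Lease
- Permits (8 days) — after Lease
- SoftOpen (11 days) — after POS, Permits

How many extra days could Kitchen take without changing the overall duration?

The longest chain is Lease→BuildOut→POS→SoftOpen = 2+8+6+11 = 27; overall finish 27 days.
The longest chain containing Kitchen totals 26 days.
Slack of Kitchen = 3 − 2 = 1 day.

1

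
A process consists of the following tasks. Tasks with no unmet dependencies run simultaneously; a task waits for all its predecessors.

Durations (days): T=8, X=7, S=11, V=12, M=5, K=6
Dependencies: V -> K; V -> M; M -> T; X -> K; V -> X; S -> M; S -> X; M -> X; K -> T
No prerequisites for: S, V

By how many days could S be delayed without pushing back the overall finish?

1

Critical path: V→M→X→K→T = 12+5+7+6+8 = 38, so the finish is 38 days.
The longest chain containing S totals 37 days.
Float = 38 − 37 = 1.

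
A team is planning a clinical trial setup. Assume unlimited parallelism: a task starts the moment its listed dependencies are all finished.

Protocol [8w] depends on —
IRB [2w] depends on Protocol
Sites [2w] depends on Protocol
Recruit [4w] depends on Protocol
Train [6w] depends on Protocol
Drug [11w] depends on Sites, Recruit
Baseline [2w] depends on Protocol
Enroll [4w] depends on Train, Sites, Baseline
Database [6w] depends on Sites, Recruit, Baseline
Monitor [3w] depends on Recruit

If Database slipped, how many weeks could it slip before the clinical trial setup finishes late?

5

Protocol→Recruit→Drug = 8+4+11 = 23 sets the makespan at 23 weeks.
Longest path through Database: 18 weeks (earliest finish 18, latest finish 23).
Float = 23 − 18 = 5.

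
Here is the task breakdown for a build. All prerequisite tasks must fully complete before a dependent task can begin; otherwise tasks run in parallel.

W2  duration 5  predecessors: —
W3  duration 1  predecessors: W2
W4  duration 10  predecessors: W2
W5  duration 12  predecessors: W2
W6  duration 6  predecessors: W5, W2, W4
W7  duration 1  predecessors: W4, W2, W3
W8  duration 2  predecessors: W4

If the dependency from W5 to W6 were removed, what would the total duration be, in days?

21

Before: longest chain W2→W5→W6 = 5+12+6 = 23, finish 23.
Without W5→W6, W6's earliest start moves from 17 to 15.
New critical path: W2→W4→W6 = 5+10+6 = 21 ⇒ 21 days.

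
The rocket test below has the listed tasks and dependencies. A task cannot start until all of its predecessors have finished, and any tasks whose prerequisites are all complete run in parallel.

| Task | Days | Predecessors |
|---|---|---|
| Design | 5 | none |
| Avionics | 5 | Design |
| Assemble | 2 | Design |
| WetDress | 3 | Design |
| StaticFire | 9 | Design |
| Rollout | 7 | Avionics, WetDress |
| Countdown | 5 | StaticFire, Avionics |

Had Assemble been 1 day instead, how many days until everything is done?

19

Baseline: Design→StaticFire→Countdown = 5+9+5 = 19 → 19 days.
Assemble is off the critical path — its longest chain is 7 days, giving 12 of slack.
No other chain overtakes it, so the finish is 19 days.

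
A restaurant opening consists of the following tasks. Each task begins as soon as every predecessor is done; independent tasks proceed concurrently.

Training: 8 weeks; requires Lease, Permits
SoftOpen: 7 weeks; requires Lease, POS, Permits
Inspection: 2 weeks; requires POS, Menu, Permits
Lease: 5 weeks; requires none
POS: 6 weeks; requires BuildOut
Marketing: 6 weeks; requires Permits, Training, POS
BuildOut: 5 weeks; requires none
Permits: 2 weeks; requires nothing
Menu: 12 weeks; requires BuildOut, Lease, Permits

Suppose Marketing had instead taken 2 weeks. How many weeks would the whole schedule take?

19

Baseline: Lease→Training→Marketing = 5+8+6 = 19 → 19 weeks.
Marketing lies on that path, so at 2 weeks the path becomes 15 weeks.
The binding chain switches to Lease→Menu→Inspection = 5+12+2 = 19; finish 19 weeks.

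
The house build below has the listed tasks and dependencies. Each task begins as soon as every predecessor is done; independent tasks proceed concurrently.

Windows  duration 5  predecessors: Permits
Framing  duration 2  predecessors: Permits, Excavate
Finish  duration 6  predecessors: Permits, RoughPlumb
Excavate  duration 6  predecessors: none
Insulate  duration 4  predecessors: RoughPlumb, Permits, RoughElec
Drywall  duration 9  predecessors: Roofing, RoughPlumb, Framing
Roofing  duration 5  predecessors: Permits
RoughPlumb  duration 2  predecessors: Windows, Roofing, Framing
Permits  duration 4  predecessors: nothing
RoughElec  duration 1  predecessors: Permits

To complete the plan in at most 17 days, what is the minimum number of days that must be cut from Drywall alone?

3

Current finish: 20 days; target: 17.
Drywall is on every critical path, so each day cut from Drywall cuts the finish by one (this holds down to a finish of 17).
Need 20 − 17 = 3 days off Drywall → Drywall becomes 6 days, finish becomes 17.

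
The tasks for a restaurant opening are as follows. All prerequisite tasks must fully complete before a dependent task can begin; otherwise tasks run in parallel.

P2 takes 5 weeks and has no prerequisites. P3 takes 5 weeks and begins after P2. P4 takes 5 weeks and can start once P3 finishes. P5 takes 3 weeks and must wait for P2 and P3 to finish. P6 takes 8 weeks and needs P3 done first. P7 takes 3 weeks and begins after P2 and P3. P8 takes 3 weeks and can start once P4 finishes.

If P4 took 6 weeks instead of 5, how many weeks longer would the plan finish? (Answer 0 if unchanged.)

As given, the longest chain is P2→P3→P4→P8 = 5+5+5+3 = 18, so the finish is 18 weeks.
P4 is on the critical path; changing it to 6 makes that path 19 weeks.
No other chain overtakes it, so the finish is 19 weeks.
Change in finish: 19 − 18 = +1 weeks.

1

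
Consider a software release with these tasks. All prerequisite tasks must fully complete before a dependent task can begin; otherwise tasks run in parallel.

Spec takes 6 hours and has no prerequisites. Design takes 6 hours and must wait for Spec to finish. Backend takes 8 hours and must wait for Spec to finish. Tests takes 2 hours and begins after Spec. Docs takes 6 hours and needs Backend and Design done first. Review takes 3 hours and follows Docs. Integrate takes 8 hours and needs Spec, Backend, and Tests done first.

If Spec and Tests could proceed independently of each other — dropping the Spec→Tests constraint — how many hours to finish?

With the dependency in place, Spec→Backend→Docs→Review = 6+8+6+3 = 23 sets the finish at 23 hours.
Without Spec→Tests, Tests's earliest start moves from 6 to 0.
The longest chain is now Spec→Backend→Docs→Review = 6+8+6+3 = 23, so the schedule takes 23 hours.

23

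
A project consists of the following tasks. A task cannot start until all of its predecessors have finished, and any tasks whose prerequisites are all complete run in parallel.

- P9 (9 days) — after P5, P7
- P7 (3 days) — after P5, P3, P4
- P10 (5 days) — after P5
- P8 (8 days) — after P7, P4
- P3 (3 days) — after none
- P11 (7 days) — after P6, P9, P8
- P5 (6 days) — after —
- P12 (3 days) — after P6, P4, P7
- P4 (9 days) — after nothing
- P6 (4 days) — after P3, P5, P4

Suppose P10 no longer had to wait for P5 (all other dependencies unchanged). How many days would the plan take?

With the dependency in place, P4→P7→P9→P11 = 9+3+9+7 = 28 sets the finish at 28 days.
Without P5→P10, P10's earliest start moves from 6 to 0.
New critical path: P4→P7→P9→P11 = 9+3+9+7 = 28 ⇒ 28 days.

28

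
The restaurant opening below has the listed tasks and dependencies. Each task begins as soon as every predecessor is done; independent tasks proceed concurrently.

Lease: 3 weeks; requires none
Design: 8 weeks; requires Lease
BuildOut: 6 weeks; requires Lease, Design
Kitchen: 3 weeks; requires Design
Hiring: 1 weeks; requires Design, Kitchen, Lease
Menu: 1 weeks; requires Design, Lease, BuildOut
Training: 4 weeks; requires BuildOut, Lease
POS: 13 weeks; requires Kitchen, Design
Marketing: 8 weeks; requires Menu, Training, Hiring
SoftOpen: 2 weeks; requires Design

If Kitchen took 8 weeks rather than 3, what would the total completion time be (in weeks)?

As given, the longest chain is Lease→Design→BuildOut→Training→Marketing = 3+8+6+4+8 = 29, so the finish is 29 weeks.
Kitchen has 2 weeks of float (longest path through it is 27).
Now Lease→Design→Kitchen→POS = 3+8+8+13 = 32 is longest, so the finish becomes 32 weeks.

32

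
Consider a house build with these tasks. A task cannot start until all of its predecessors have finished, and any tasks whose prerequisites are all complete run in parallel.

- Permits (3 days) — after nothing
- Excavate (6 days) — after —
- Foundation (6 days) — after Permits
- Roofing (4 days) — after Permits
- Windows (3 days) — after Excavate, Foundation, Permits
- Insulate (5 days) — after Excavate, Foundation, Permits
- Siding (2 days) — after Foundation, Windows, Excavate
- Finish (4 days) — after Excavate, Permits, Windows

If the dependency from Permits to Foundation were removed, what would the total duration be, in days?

13

With the dependency in place, Permits→Foundation→Windows→Finish = 3+6+3+4 = 16 sets the finish at 16 days.
Without Permits→Foundation, Foundation's earliest start moves from 3 to 0.
New critical path: Excavate→Windows→Finish = 6+3+4 = 13 ⇒ 13 days.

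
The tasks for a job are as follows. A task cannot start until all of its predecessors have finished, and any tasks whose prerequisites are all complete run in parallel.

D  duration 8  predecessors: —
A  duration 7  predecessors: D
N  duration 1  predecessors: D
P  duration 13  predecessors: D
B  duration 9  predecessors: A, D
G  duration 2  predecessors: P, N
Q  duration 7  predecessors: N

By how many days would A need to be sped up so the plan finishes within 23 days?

1

Current finish: 24 days; target: 23.
A is on every critical path, so each day cut from A cuts the finish by one (this holds down to a finish of 23).
Need 24 − 23 = 1 day off A → A becomes 6 days, finish becomes 23.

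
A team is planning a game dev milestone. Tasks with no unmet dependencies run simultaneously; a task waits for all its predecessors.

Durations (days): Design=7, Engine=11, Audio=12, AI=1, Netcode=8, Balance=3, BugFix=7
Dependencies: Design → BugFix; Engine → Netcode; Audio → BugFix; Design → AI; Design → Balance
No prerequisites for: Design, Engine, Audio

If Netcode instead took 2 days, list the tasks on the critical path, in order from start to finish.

Audio, BugFix

Actual critical path: Engine→Netcode = 11+8 = 19 ⇒ 19 days.
Since Netcode is critical, the -6 change carries straight to that chain (now 13 days).
Now Audio→BugFix = 12+7 = 19 is longest, so the finish becomes 19 days.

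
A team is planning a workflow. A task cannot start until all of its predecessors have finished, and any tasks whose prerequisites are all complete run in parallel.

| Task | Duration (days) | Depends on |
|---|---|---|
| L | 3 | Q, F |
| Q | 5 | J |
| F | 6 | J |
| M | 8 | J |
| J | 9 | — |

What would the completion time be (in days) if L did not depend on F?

With the dependency in place, J→F→L = 9+6+3 = 18 sets the finish at 18 days.
Without F→L, L's earliest start moves from 15 to 14.
New critical path: J→M = 9+8 = 17 ⇒ 17 days.

17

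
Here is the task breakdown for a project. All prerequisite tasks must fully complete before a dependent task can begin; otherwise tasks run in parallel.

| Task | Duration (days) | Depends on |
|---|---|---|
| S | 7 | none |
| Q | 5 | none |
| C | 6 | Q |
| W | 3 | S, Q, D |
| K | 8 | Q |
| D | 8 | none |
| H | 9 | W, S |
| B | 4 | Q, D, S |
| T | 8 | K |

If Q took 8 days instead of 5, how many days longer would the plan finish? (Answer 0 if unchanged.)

As given, the longest chain is Q→K→T = 5+8+8 = 21, so the finish is 21 days.
Since Q is critical, the +3 change carries straight to that chain (now 24 days).
No other chain overtakes it, so the finish is 24 days.
Change in finish: 24 − 21 = +3 days.

3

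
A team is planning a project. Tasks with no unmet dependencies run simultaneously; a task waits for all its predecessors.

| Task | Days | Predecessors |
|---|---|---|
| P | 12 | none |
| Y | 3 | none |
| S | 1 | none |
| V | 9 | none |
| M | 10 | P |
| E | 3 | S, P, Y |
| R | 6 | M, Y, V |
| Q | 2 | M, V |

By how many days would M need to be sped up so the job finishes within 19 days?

9

Current finish: 28 days; target: 19.
M is on every critical path, so each day cut from M cuts the finish by one (this holds down to a finish of 19).
Need 28 − 19 = 9 days off M → M becomes 1 day, finish becomes 19.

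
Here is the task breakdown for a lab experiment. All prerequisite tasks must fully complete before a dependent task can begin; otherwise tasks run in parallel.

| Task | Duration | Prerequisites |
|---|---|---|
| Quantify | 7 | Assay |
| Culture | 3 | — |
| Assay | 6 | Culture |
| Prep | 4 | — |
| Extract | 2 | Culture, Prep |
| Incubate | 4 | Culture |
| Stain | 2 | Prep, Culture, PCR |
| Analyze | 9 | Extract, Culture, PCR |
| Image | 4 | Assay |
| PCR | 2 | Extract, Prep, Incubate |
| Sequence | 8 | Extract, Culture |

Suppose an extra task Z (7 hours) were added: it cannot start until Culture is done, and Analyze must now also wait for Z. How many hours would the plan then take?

19

Originally the plan takes 18 hours.
With Z inserted, Analyze now waits for max(Extract, Culture, PCR, Z).
New critical path: Culture→Z→Analyze = 3+7+9 = 19 ⇒ 19 hours.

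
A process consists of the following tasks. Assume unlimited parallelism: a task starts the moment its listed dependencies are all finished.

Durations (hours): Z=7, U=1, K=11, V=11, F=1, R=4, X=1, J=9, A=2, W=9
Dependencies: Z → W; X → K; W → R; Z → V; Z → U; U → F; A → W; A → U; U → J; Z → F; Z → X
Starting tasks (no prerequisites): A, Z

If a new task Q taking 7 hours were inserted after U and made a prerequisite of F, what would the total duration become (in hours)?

Originally the plan takes 20 hours.
With Q inserted, F now waits for max(Z, U, Q).
New critical path: Z→W→R = 7+9+4 = 20 ⇒ 20 hours.

20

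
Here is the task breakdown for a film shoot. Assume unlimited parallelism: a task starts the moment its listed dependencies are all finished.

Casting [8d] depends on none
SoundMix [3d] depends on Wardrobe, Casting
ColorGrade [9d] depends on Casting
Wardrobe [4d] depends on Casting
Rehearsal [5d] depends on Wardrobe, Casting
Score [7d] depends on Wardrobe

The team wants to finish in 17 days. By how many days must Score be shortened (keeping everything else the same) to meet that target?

Current finish: 19 days; target: 17.
Score is on every critical path, so each day cut from Score cuts the finish by one (this holds down to a finish of 17).
Need 19 − 17 = 2 days off Score → Score becomes 5 days, finish becomes 17.

2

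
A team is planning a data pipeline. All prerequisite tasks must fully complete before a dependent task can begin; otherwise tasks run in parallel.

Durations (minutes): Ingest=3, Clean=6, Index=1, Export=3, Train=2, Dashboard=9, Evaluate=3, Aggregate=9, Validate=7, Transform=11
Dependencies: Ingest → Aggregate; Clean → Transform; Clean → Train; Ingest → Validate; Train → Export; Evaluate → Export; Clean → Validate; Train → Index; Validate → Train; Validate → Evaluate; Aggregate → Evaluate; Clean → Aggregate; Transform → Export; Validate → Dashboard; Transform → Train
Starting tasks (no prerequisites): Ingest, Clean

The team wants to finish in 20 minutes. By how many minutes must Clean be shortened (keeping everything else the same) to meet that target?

Current finish: 22 minutes; target: 20.
Clean is on every critical path, so each minute cut from Clean cuts the finish by one (this holds down to a finish of 19).
Need 22 − 20 = 2 minutes off Clean → Clean becomes 4 minutes, finish becomes 20.

2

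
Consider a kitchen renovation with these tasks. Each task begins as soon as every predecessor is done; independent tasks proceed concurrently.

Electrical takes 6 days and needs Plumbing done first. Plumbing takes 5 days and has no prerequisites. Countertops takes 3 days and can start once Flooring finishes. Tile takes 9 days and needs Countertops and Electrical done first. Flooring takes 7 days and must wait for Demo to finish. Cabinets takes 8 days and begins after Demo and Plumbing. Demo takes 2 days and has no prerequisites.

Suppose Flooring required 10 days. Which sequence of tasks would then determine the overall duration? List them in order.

The binding path is Demo→Flooring→Countertops→Tile = 2+7+3+9 = 21; finish at 21 days.
Since Flooring is critical, the +3 change carries straight to that chain (now 24 days).
No other chain overtakes it, so the finish is 24 days.

Demo, Flooring, Countertops, Tile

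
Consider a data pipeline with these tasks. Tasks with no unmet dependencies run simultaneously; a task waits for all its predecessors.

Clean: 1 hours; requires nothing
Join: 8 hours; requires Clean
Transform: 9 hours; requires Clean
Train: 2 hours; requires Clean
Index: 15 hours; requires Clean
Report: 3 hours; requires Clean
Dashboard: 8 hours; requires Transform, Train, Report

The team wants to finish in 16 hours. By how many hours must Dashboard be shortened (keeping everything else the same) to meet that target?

2

Current finish: 18 hours; target: 16.
Dashboard is on every critical path, so each hour cut from Dashboard cuts the finish by one (this holds down to a finish of 16).
Need 18 − 16 = 2 hours off Dashboard → Dashboard becomes 6 hours, finish becomes 16.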